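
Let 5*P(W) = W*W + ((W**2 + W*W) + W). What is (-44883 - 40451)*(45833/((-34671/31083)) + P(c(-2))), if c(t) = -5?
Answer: 3116095170970/889 ≈ 3.5052e+9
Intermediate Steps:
P(W) = W/5 + 3*W**2/5 (P(W) = (W*W + ((W**2 + W*W) + W))/5 = (W**2 + ((W**2 + W**2) + W))/5 = (W**2 + (2*W**2 + W))/5 = (W**2 + (W + 2*W**2))/5 = (W + 3*W**2)/5 = W/5 + 3*W**2/5)
(-44883 - 40451)*(45833/((-34671/31083)) + P(c(-2))) = (-44883 - 40451)*(45833/((-34671/31083)) + (1/5)*(-5)*(1 + 3*(-5))) = -85334*(45833/((-34671*1/31083)) + (1/5)*(-5)*(1 - 15)) = -85334*(45833/(-889/797) + (1/5)*(-5)*(-14)) = -85334*(45833*(-797/889) + 14) = -85334*(-36528901/889 + 14) = -85334*(-36516455/889) = 3116095170970/889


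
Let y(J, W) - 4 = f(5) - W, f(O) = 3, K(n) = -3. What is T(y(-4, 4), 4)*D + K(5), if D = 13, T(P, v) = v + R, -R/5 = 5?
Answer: -276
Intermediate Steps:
R = -25 (R = -5*5 = -25)
y(J, W) = 7 - W (y(J, W) = 4 + (3 - W) = 7 - W)
T(P, v) = -25 + v (T(P, v) = v - 25 = -25 + v)
T(y(-4, 4), 4)*D + K(5) = (-25 + 4)*13 - 3 = -21*13 - 3 = -273 - 3 = -276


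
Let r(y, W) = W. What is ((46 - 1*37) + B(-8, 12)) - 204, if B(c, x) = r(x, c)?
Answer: -203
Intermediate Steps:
B(c, x) = c
((46 - 1*37) + B(-8, 12)) - 204 = ((46 - 1*37) - 8) - 204 = ((46 - 37) - 8) - 204 = (9 - 8) - 204 = 1 - 204 = -203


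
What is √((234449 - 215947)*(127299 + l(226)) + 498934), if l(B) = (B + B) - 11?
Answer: √2363944414 ≈ 48620.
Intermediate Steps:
l(B) = -11 + 2*B (l(B) = 2*B - 11 = -11 + 2*B)
√((234449 - 215947)*(127299 + l(226)) + 498934) = √((234449 - 215947)*(127299 + (-11 + 2*226)) + 498934) = √(18502*(127299 + (-11 + 452)) + 498934) = √(18502*(127299 + 441) + 498934) = √(18502*127740 + 498934) = √(2363445480 + 498934) = √2363944414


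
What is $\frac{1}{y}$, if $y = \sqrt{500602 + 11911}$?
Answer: $\frac{\sqrt{512513}}{512513} \approx 0.0013968$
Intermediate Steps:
$y = \sqrt{512513} \approx 715.9$
$\frac{1}{y} = \frac{1}{\sqrt{512513}} = \frac{\sqrt{512513}}{512513}$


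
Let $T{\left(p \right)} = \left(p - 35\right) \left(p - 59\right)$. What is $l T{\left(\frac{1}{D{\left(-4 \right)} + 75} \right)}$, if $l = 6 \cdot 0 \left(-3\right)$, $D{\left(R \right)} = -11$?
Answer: $0$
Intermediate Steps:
$T{\left(p \right)} = \left(-59 + p\right) \left(-35 + p\right)$ ($T{\left(p \right)} = \left(-35 + p\right) \left(-59 + p\right) = \left(-59 + p\right) \left(-35 + p\right)$)
$l = 0$ ($l = 6 \cdot 0 = 0$)
$l T{\left(\frac{1}{D{\left(-4 \right)} + 75} \right)} = 0 \left(2065 + \left(\frac{1}{-11 + 75}\right)^{2} - \frac{94}{-11 + 75}\right) = 0 \left(2065 + \left(\frac{1}{64}\right)^{2} - \frac{94}{64}\right) = 0 \left(2065 + \left(\frac{1}{64}\right)^{2} - \frac{47}{32}\right) = 0 \left(2065 + \frac{1}{4096} - \frac{47}{32}\right) = 0 \cdot \frac{8452225}{4096} = 0$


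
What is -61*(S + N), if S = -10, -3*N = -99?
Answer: -1403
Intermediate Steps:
N = 33 (N = -⅓*(-99) = 33)
-61*(S + N) = -61*(-10 + 33) = -61*23 = -1403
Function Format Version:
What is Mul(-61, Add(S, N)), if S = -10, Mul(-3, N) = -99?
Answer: -1403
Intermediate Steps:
N = 33 (N = Mul(Rational(-1, 3), -99) = 33)
Mul(-61, Add(S, N)) = Mul(-61, Add(-10, 33)) = Mul(-61, 23) = -1403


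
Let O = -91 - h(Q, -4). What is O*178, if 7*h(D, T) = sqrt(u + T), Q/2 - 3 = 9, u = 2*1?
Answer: -16198 - 178*I*sqrt(2)/7 ≈ -16198.0 - 35.961*I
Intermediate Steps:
u = 2
Q = 24 (Q = 6 + 2*9 = 6 + 18 = 24)
h(D, T) = sqrt(2 + T)/7
O = -91 - I*sqrt(2)/7 (O = -91 - sqrt(2 - 4)/7 = -91 - sqrt(-2)/7 = -91 - I*sqrt(2)/7 ≈ -91.0 - 0.20203*I)
O*178 = (-91 - I*sqrt(2)/7)*178 = -16198 - 178*I*sqrt(2)/7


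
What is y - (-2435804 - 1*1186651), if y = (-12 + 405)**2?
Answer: 3776904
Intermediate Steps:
y = 154449 (y = 393**2 = 154449)
y - (-2435804 - 1*1186651) = 154449 - (-2435804 - 1*1186651) = 154449 - (-2435804 - 1186651) = 154449 - 1*(-3622455) = 154449 + 3622455 = 3776904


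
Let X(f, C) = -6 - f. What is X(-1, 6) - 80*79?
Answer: -6325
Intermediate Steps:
X(-1, 6) - 80*79 = (-6 - 1*(-1)) - 80*79 = (-6 + 1) - 6320 = -5 - 6320 = -6325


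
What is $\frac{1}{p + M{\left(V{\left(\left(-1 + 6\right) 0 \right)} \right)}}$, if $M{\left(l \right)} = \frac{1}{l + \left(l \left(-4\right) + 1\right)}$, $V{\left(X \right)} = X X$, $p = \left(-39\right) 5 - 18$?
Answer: $- \frac{1}{212} \approx -0.004717$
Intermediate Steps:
$p = -213$ ($p = -195 - 18 = -213$)
$V{\left(X \right)} = X^{2}$
$M{\left(l \right)} = \frac{1}{1 - 3 l}$ ($M{\left(l \right)} = \frac{1}{l - \left(-1 + 4 l\right)} = \frac{1}{1 - 3 l}$)
$\frac{1}{p + M{\left(V{\left(\left(-1 + 6\right) 0 \right)} \right)}} = \frac{1}{-213 - \frac{1}{-1 + 3 \left(\left(-1 + 6\right) 0\right)^{2}}} = \frac{1}{-213 - \frac{1}{-1 + 3 \left(5 \cdot 0\right)^{2}}} = \frac{1}{-213 - \frac{1}{-1 + 3 \cdot 0^{2}}} = \frac{1}{-213 - \frac{1}{-1 + 3 \cdot 0}} = \frac{1}{-213 - \frac{1}{-1 + 0}} = \frac{1}{-213 - \frac{1}{-1}} = \frac{1}{-213 - -1} = \frac{1}{-213 + 1} = \frac{1}{-212} = - \frac{1}{212}$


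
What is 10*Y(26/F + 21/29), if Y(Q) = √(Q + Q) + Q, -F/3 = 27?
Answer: 9470/2349 + 10*√54926/261 ≈ 13.011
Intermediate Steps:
F = -81 (F = -3*27 = -81)
Y(Q) = Q + √2*√Q (Y(Q) = √(2*Q) + Q = √2*√Q + Q = Q + √2*√Q)
10*Y(26/F + 21/29) = 10*((26/(-81) + 21/29) + √2*√(26/(-81) + 21/29)) = 10*((26*(-1/81) + 21*(1/29)) + √2*√(26*(-1/81) + 21*(1/29))) = 10*((-26/81 + 21/29) + √2*√(-26/81 + 21/29)) = 10*(947/2349 + √2*√(947/2349)) = 10*(947/2349 + √2*(√27463/261)) = 10*(947/2349 + √54926/261) = 9470/2349 + 10*√54926/261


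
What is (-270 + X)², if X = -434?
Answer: 495616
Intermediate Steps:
(-270 + X)² = (-270 - 434)² = (-704)² = 495616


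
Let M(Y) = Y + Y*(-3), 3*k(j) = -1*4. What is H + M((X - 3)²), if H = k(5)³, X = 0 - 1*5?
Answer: -3520/27 ≈ -130.37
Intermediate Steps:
X = -5 (X = 0 - 5 = -5)
k(j) = -4/3 (k(j) = (-1*4)/3 = (⅓)*(-4) = -4/3)
M(Y) = -2*Y (M(Y) = Y - 3*Y = -2*Y)
H = -64/27 (H = (-4/3)³ = -64/27 ≈ -2.3704)
H + M((X - 3)²) = -64/27 - 2*(-5 - 3)² = -64/27 - 2*(-8)² = -64/27 - 2*64 = -64/27 - 128 = -3520/27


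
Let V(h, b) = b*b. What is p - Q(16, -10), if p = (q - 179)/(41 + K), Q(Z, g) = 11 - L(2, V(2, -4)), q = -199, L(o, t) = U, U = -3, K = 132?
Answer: -2800/173 ≈ -16.185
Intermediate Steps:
V(h, b) = b**2
L(o, t) = -3
Q(Z, g) = 14 (Q(Z, g) = 11 - 1*(-3) = 11 + 3 = 14)
p = -378/173 (p = (-199 - 179)/(41 + 132) = -378/173 ≈ -2.1850)
p - Q(16, -10) = -378/173 - 1*14 = -378/173 - 14 = -2800/173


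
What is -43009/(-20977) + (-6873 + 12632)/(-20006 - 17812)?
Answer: 136882529/72118926 ≈ 1.8980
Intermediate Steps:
-43009/(-20977) + (-6873 + 12632)/(-20006 - 17812) = -43009*(-1/20977) + 5759/(-37818) = 43009/20977 + 5759*(-1/37818) = 43009/20977 - 5759/37818 = 136882529/72118926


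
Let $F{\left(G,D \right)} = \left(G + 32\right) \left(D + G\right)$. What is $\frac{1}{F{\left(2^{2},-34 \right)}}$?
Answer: $- \frac{1}{1080} \approx -0.00092593$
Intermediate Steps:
$F{\left(G,D \right)} = \left(32 + G\right) \left(D + G\right)$
$\frac{1}{F{\left(2^{2},-34 \right)}} = \frac{1}{\left(2^{2}\right)^{2} + 32 \left(-34\right) + 32 \cdot 2^{2} - 34 \cdot 2^{2}} = \frac{1}{4^{2} - 1088 + 32 \cdot 4 - 136} = \frac{1}{16 - 1088 + 128 - 136} = \frac{1}{-1080} = - \frac{1}{1080}$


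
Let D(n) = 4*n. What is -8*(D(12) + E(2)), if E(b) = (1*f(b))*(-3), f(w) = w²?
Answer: -288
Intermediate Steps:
E(b) = -3*b² (E(b) = (1*b²)*(-3) = b²*(-3) = -3*b²)
-8*(D(12) + E(2)) = -8*(4*12 - 3*2²) = -8*(48 - 3*4) = -8*(48 - 12) = -8*36 = -288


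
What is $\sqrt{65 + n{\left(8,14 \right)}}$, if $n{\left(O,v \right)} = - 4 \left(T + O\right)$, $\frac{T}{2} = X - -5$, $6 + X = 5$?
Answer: $1$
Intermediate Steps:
$X = -1$ ($X = -6 + 5 = -1$)
$T = 8$ ($T = 2 \left(-1 - -5\right) = 2 \left(-1 + 5\right) = 2 \cdot 4 = 8$)
$n{\left(O,v \right)} = -32 - 4 O$ ($n{\left(O,v \right)} = - 4 \left(8 + O\right) = -32 - 4 O$)
$\sqrt{65 + n{\left(8,14 \right)}} = \sqrt{65 - 64} = \sqrt{1} = 1$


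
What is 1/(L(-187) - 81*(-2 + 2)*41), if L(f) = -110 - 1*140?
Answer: -1/250 ≈ -0.0040000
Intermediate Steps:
L(f) = -250 (L(f) = -110 - 140 = -250)
1/(L(-187) - 81*(-2 + 2)*41) = 1/(-250 - 81*(-2 + 2)*41) = 1/(-250 - 81*0*41) = 1/(-250 - 27*0*41) = 1/(-250 + 0*41) = 1/(-250 + 0) = 1/(-250) = -1/250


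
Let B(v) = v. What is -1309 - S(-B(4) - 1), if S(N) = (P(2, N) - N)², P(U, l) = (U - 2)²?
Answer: -1334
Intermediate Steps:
P(U, l) = (-2 + U)²
S(N) = N² (S(N) = ((-2 + 2)² - N)² = (0² - N)² = (0 - N)² = (-N)² = N²)
-1309 - S(-B(4) - 1) = -1309 - (-1*4 - 1)² = -1309 - (-4 - 1)² = -1309 - 1*(-5)² = -1309 - 1*25 = -1309 - 25 = -1334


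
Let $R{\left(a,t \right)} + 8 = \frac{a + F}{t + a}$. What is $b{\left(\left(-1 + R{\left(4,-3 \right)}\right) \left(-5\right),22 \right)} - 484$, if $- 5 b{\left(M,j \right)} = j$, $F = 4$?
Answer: $- \frac{2442}{5} \approx -488.4$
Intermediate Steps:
$R{\left(a,t \right)} = -8 + \frac{4 + a}{a + t}$ ($R{\left(a,t \right)} = -8 + \frac{a + 4}{t + a} = -8 + \frac{4 + a}{a + t}$)
$b{\left(M,j \right)} = - \frac{j}{5}$
$b{\left(\left(-1 + R{\left(4,-3 \right)}\right) \left(-5\right),22 \right)} - 484 = \left(- \frac{1}{5}\right) 22 - 484 = - \frac{22}{5} - 484 = - \frac{2442}{5}$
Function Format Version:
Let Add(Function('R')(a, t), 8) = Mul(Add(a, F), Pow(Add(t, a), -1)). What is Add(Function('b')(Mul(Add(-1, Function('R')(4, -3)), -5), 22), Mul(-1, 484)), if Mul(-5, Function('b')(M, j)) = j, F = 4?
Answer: Rational(-2442, 5) ≈ -488.40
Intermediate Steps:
Function('R')(a, t) = Add(-8, Mul(Pow(Add(a, t), -1), Add(4, a))) (Function('R')(a, t) = Add(-8, Mul(Add(a, 4), Pow(Add(t, a), -1))) = Add(-8, Mul(Add(4, a), Pow(Add(a, t), -1))) = Add(-8, Mul(Pow(Add(a, t), -1), Add(4, a))))
Function('b')(M, j) = Mul(Rational(-1, 5), j)
Add(Function('b')(Mul(Add(-1, Function('R')(4, -3)), -5), 22), Mul(-1, 484)) = Add(Mul(Rational(-1, 5), 22), Mul(-1, 484)) = Add(Rational(-22, 5), -484) = Rational(-2442, 5)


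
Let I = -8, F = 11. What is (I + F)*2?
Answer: 6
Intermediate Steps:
(I + F)*2 = (-8 + 11)*2 = 3*2 = 6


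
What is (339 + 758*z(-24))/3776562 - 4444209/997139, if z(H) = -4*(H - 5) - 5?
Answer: -506048349035/114113856246 ≈ -4.4346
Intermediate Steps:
z(H) = 15 - 4*H (z(H) = -4*(-5 + H) - 5 = (20 - 4*H) - 5 = 15 - 4*H)
(339 + 758*z(-24))/3776562 - 4444209/997139 = (339 + 758*(15 - 4*(-24)))/3776562 - 4444209/997139 = (339 + 758*(15 + 96))*(1/3776562) - 4444209*1/997139 = (339 + 758*111)*(1/3776562) - 404019/90649 = (339 + 84138)*(1/3776562) - 404019/90649 = 84477*(1/3776562) - 404019/90649 = 28159/1258854 - 404019/90649 = -506048349035/114113856246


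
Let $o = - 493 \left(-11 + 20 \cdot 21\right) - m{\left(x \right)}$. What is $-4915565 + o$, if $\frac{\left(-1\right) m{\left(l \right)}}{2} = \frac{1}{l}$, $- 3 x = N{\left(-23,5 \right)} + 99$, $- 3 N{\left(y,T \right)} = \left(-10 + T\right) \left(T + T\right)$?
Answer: $- \frac{1775669112}{347} \approx -5.1172 \cdot 10^{6}$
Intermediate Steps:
$N{\left(y,T \right)} = - \frac{2 T \left(-10 + T\right)}{3}$ ($N{\left(y,T \right)} = - \frac{\left(-10 + T\right) \left(T + T\right)}{3} = - \frac{\left(-10 + T\right) 2 T}{3} = - \frac{2 T \left(-10 + T\right)}{3}$)
$x = - \frac{347}{9}$ ($x = - \frac{\frac{2}{3} \cdot 5 \left(10 - 5\right) + 99}{3} = - \frac{\frac{2}{3} \cdot 5 \cdot 5 + 99}{3} = - \frac{\frac{50}{3} + 99}{3} = \left(- \frac{1}{3}\right) \frac{347}{3} = - \frac{347}{9} \approx -38.556$)
$m{\left(l \right)} = - \frac{2}{l}$
$o = - \frac{69968057}{347}$ ($o = - 493 \left(-11 + 20 \cdot 21\right) - - \frac{2}{- \frac{347}{9}} = - 493 \left(-11 + 420\right) - \left(-2\right) \left(- \frac{9}{347}\right) = \left(-493\right) 409 - \frac{18}{347} = -201637 - \frac{18}{347} = - \frac{69968057}{347} \approx -2.0164 \cdot 10^{5}$)
$-4915565 + o = -4915565 - \frac{69968057}{347} = - \frac{1775669112}{347}$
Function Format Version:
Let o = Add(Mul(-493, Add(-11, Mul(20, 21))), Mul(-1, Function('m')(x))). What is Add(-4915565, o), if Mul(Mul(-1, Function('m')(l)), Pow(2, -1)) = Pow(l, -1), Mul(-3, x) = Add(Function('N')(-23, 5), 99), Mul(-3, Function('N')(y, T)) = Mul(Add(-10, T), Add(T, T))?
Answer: Rational(-1775669112, 347) ≈ -5.1172e+6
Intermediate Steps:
Function('N')(y, T) = Mul(Rational(-2, 3), T, Add(-10, T)) (Function('N')(y, T) = Mul(Rational(-1, 3), Mul(Add(-10, T), Add(T, T))) = Mul(Rational(-1, 3), Mul(Add(-10, T), Mul(2, T))) = Mul(Rational(-1, 3), Mul(2, T, Add(-10, T))) = Mul(Rational(-2, 3), T, Add(-10, T)))
x = Rational(-347, 9) (x = Mul(Rational(-1, 3), Add(Mul(Rational(2, 3), 5, Add(10, Mul(-1, 5))), 99)) = Mul(Rational(-1, 3), Add(Mul(Rational(2, 3), 5, Add(10, -5)), 99)) = Mul(Rational(-1, 3), Add(Mul(Rational(2, 3), 5, 5), 99)) = Mul(Rational(-1, 3), Add(Rational(50, 3), 99)) = Mul(Rational(-1, 3), Rational(347, 3)) = Rational(-347, 9) ≈ -38.556)
Function('m')(l) = Mul(-2, Pow(l, -1))
o = Rational(-69968057, 347) (o = Add(Mul(-493, Add(-11, Mul(20, 21))), Mul(-1, Mul(-2, Pow(Rational(-347, 9), -1)))) = Add(Mul(-493, Add(-11, 420)), Mul(-1, Mul(-2, Rational(-9, 347)))) = Add(Mul(-493, 409), Mul(-1, Rational(18, 347))) = Add(-201637, Rational(-18, 347)) = Rational(-69968057, 347) ≈ -2.0164e+5)
Add(-4915565, o) = Add(-4915565, Rational(-69968057, 347)) = Rational(-1775669112, 347)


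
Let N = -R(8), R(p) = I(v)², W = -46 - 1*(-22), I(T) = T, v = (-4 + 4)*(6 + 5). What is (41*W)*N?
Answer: 0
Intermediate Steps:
v = 0 (v = 0*11 = 0)
W = -24 (W = -46 + 22 = -24)
R(p) = 0 (R(p) = 0² = 0)
N = 0 (N = -1*0 = 0)
(41*W)*N = (41*(-24))*0 = -984*0 = 0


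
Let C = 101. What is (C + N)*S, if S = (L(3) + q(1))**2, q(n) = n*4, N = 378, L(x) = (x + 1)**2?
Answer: 191600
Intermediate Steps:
L(x) = (1 + x)**2
q(n) = 4*n
S = 400 (S = ((1 + 3)**2 + 4*1)**2 = (4**2 + 4)**2 = (16 + 4)**2 = 20**2 = 400)
(C + N)*S = (101 + 378)*400 = 479*400 = 191600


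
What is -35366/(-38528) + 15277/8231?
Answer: 439844901/158561984 ≈ 2.7740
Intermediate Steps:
-35366/(-38528) + 15277/8231 = -35366*(-1/38528) + 15277*(1/8231) = 17683/19264 + 15277/8231 = 439844901/158561984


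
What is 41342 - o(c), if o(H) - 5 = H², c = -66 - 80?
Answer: 20021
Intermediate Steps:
c = -146
o(H) = 5 + H²
41342 - o(c) = 41342 - (5 + (-146)²) = 41342 - (5 + 21316) = 41342 - 1*21321 = 41342 - 21321 = 20021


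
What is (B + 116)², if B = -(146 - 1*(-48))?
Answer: 6084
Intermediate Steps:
B = -194 (B = -(146 + 48) = -1*194 = -194)
(B + 116)² = (-194 + 116)² = (-78)² = 6084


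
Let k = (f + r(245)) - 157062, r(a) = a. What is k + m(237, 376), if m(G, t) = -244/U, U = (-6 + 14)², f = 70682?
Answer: -1378221/16 ≈ -86139.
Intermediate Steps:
U = 64 (U = 8² = 64)
m(G, t) = -61/16 (m(G, t) = -244/64 = -244*1/64 = -61/16)
k = -86135 (k = (70682 + 245) - 157062 = 70927 - 157062 = -86135)
k + m(237, 376) = -86135 - 61/16 = -1378221/16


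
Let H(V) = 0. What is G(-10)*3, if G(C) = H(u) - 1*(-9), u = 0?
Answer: 27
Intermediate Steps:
G(C) = 9 (G(C) = 0 - 1*(-9) = 0 + 9 = 9)
G(-10)*3 = 9*3 = 27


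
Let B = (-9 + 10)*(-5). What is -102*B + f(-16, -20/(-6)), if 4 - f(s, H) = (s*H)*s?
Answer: -1018/3 ≈ -339.33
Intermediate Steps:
f(s, H) = 4 - H*s**2 (f(s, H) = 4 - s*H*s = 4 - H*s*s = 4 - H*s**2)
B = -5 (B = 1*(-5) = -5)
-102*B + f(-16, -20/(-6)) = -102*(-5) + (4 - 1*(-20/(-6))*(-16)**2) = 510 + (4 - 1*(-20*(-1/6))*256) = 510 + (4 - 1*10/3*256) = 510 + (4 - 2560/3) = 510 - 2548/3 = -1018/3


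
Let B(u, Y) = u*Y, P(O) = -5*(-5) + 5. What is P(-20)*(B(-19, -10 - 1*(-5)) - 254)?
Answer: -4770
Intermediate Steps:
P(O) = 30 (P(O) = 25 + 5 = 30)
B(u, Y) = Y*u
P(-20)*(B(-19, -10 - 1*(-5)) - 254) = 30*((-10 - 1*(-5))*(-19) - 254) = 30*((-10 + 5)*(-19) - 254) = 30*(-5*(-19) - 254) = 30*(95 - 254) = 30*(-159) = -4770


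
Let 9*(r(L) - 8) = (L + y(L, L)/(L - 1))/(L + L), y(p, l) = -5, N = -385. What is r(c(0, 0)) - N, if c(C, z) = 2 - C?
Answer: 4715/12 ≈ 392.92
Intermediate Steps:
r(L) = 8 + (L - 5/(-1 + L))/(18*L) (r(L) = 8 + ((L - 5/(L - 1))/(L + L))/9 = 8 + ((L - 5/(-1 + L))/((2*L)))/9 = 8 + ((L - 5/(-1 + L))*(1/(2*L)))/9 = 8 + ((L - 5/(-1 + L))/(2*L))/9 = 8 + (L - 5/(-1 + L))/(18*L))
r(c(0, 0)) - N = 5*(-1 - 29*(2 - 1*0) + 29*(2 - 1*0)**2)/(18*(2 - 1*0)*(-1 + (2 - 1*0))) - 1*(-385) = 5*(-1 - 29*(2 + 0) + 29*(2 + 0)**2)/(18*(2 + 0)*(-1 + (2 + 0))) + 385 = (5/18)*(-1 - 29*2 + 29*2**2)/(2*(-1 + 2)) + 385 = (5/18)*(1/2)*(-1 - 58 + 29*4)/1 + 385 = (5/18)*(1/2)*1*(-1 - 58 + 116) + 385 = (5/18)*(1/2)*1*57 + 385 = 95/12 + 385 = 4715/12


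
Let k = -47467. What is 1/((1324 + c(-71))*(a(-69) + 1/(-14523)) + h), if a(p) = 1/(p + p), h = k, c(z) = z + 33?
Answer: -111343/5286165628 ≈ -2.1063e-5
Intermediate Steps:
c(z) = 33 + z
h = -47467
a(p) = 1/(2*p)
1/((1324 + c(-71))*(a(-69) + 1/(-14523)) + h) = 1/((1324 + (33 - 71))*((1/2)/(-69) + 1/(-14523)) - 47467) = 1/((1324 - 38)*((1/2)*(-1/69) - 1/14523) - 47467) = 1/(1286*(-1/138 - 1/14523) - 47467) = 1/(1286*(-1629/222686) - 47467) = 1/(-1047447/111343 - 47467) = 1/(-5286165628/111343) = -111343/5286165628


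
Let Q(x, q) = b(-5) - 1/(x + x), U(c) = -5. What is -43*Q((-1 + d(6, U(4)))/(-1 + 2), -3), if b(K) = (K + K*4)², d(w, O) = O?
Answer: -322543/12 ≈ -26879.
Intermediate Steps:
b(K) = 25*K² (b(K) = (K + 4*K)² = (5*K)² = 25*K²)
Q(x, q) = 625 - 1/(2*x) (Q(x, q) = 25*(-5)² - 1/(x + x) = 25*25 - 1/(2*x) = 625 - 1/(2*x))
-43*Q((-1 + d(6, U(4)))/(-1 + 2), -3) = -43*(625 - (-1 + 2)/(-1 - 5)/2) = -43*(625 - 1/(2*((-6/1)))) = -43*(625 - 1/(2*((-6*1)))) = -43*(625 - ½/(-6)) = -43*(625 - ½*(-⅙)) = -43*(625 + 1/12) = -43*7501/12 = -322543/12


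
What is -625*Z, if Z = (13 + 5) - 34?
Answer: 10000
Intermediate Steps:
Z = -16 (Z = 18 - 34 = -16)
-625*Z = -625*(-16) = 10000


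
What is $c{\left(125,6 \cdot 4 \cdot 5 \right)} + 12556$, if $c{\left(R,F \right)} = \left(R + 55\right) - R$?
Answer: $12611$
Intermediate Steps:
$c{\left(R,F \right)} = 55$ ($c{\left(R,F \right)} = \left(55 + R\right) - R = 55$)
$c{\left(125,6 \cdot 4 \cdot 5 \right)} + 12556 = 55 + 12556 = 12611$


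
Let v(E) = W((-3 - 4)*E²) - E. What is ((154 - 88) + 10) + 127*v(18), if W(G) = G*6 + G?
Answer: -2018462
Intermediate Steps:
W(G) = 7*G (W(G) = 6*G + G = 7*G)
v(E) = -E - 49*E² (v(E) = 7*((-3 - 4)*E²) - E = 7*(-7*E²) - E = -49*E² - E = -E - 49*E²)
((154 - 88) + 10) + 127*v(18) = ((154 - 88) + 10) + 127*(18*(-1 - 49*18)) = (66 + 10) + 127*(18*(-1 - 882)) = 76 + 127*(18*(-883)) = 76 + 127*(-15894) = 76 - 2018538 = -2018462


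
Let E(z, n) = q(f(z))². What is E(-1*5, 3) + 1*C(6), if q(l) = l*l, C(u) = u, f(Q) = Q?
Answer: 631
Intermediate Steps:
q(l) = l²
E(z, n) = z⁴ (E(z, n) = (z²)² = z⁴)
E(-1*5, 3) + 1*C(6) = (-1*5)⁴ + 1*6 = (-5)⁴ + 6 = 625 + 6 = 631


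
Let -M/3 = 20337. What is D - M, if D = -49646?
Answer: 11365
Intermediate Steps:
M = -61011 (M = -3*20337 = -61011)
D - M = -49646 - 1*(-61011) = -49646 + 61011 = 11365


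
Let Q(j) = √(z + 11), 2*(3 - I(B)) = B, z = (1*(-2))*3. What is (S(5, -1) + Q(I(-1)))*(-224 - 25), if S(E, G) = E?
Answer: -1245 - 249*√5 ≈ -1801.8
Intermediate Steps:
z = -6 (z = -2*3 = -6)
I(B) = 3 - B/2
Q(j) = √5 (Q(j) = √(-6 + 11) = √5)
(S(5, -1) + Q(I(-1)))*(-224 - 25) = (5 + √5)*(-224 - 25) = (5 + √5)*(-249) = -1245 - 249*√5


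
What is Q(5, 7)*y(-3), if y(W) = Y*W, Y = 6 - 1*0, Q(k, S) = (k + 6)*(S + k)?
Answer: -2376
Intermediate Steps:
Q(k, S) = (6 + k)*(S + k)
Y = 6 (Y = 6 + 0 = 6)
y(W) = 6*W
Q(5, 7)*y(-3) = (5² + 6*7 + 6*5 + 7*5)*(6*(-3)) = (25 + 42 + 30 + 35)*(-18) = 132*(-18) = -2376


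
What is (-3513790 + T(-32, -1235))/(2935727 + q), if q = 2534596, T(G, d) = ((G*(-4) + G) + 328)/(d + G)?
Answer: -4451972354/6930899241 ≈ -0.64234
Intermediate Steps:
T(G, d) = (328 - 3*G)/(G + d) (T(G, d) = ((-4*G + G) + 328)/(G + d) = (-3*G + 328)/(G + d) = (328 - 3*G)/(G + d))
(-3513790 + T(-32, -1235))/(2935727 + q) = (-3513790 + (328 - 3*(-32))/(-32 - 1235))/(2935727 + 2534596) = (-3513790 + (328 + 96)/(-1267))/5470323 = (-3513790 - 1/1267*424)*(1/5470323) = (-3513790 - 424/1267)*(1/5470323) = -4451972354/1267*1/5470323 = -4451972354/6930899241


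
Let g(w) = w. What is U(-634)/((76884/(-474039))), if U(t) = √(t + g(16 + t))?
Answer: -158013*I*√313/12814 ≈ -218.16*I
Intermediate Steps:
U(t) = √(16 + 2*t) (U(t) = √(t + (16 + t)) = √(16 + 2*t))
U(-634)/((76884/(-474039))) = √(16 + 2*(-634))/((76884/(-474039))) = √(16 - 1268)/((76884*(-1/474039))) = √(-1252)/(-25628/158013) = (2*I*√313)*(-158013/25628) = -158013*I*√313/12814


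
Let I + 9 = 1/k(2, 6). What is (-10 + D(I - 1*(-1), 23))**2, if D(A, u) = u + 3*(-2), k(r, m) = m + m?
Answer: 49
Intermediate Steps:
k(r, m) = 2*m
I = -107/12 (I = -9 + 1/(2*6) = -9 + 1/12 = -107/12 ≈ -8.9167)
D(A, u) = -6 + u (D(A, u) = u - 6 = -6 + u)
(-10 + D(I - 1*(-1), 23))**2 = (-10 + (-6 + 23))**2 = (-10 + 17)**2 = 7**2 = 49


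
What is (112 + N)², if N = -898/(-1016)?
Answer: 3288449025/258064 ≈ 12743.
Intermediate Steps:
N = 449/508 (N = -898*(-1/1016) = 449/508 ≈ 0.88386)
(112 + N)² = (112 + 449/508)² = (57345/508)² = 3288449025/258064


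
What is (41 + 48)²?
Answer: 7921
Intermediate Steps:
(41 + 48)² = 89² = 7921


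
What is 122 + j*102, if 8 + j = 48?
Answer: 4202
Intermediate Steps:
j = 40 (j = -8 + 48 = 40)
122 + j*102 = 122 + 40*102 = 122 + 4080 = 4202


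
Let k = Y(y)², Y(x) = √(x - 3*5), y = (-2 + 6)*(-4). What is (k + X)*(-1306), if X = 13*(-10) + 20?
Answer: 184146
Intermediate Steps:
y = -16 (y = 4*(-4) = -16)
Y(x) = √(-15 + x) (Y(x) = √(x - 15) = √(-15 + x))
k = -31 (k = (√(-15 - 16))² = (√(-31))² = (I*√31)² = -31)
X = -110 (X = -130 + 20 = -110)
(k + X)*(-1306) = (-31 - 110)*(-1306) = -141*(-1306) = 184146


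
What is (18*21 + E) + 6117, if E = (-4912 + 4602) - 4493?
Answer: 1692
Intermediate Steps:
E = -4803 (E = -310 - 4493 = -4803)
(18*21 + E) + 6117 = (18*21 - 4803) + 6117 = (378 - 4803) + 6117 = -4425 + 6117 = 1692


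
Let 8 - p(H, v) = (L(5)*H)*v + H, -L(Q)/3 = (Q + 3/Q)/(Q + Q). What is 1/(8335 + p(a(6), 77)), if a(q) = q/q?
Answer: 25/211784 ≈ 0.00011804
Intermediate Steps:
a(q) = 1
L(Q) = -3*(Q + 3/Q)/(2*Q) (L(Q) = -3*(Q + 3/Q)/(Q + Q) = -3*(Q + 3/Q)/(2*Q))
p(H, v) = 8 - H + 42*H*v/25 (p(H, v) = 8 - (((-3/2 - 9/2/5²)*H)*v + H) = 8 - (((-3/2 - 9/2*1/25)*H)*v + H) = 8 - (((-3/2 - 9/50)*H)*v + H) = 8 - ((-42*H/25)*v + H) = 8 - (-42*H*v/25 + H) = 8 - (H - 42*H*v/25) = 8 + (-H + 42*H*v/25) = 8 - H + 42*H*v/25)
1/(8335 + p(a(6), 77)) = 1/(8335 + (8 - 1*1 + (42/25)*1*77)) = 1/(8335 + (8 - 1 + 3234/25)) = 1/(8335 + 3409/25) = 1/(211784/25) = 25/211784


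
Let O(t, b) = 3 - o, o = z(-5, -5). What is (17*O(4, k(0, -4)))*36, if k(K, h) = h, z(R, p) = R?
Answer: 4896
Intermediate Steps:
o = -5
O(t, b) = 8 (O(t, b) = 3 - 1*(-5) = 3 + 5 = 8)
(17*O(4, k(0, -4)))*36 = (17*8)*36 = 136*36 = 4896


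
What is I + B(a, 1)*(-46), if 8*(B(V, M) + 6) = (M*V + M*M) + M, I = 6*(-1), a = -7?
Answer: 1195/4 ≈ 298.75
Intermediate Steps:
I = -6
B(V, M) = -6 + M/8 + M**2/8 + M*V/8 (B(V, M) = -6 + ((M*V + M*M) + M)/8 = -6 + ((M*V + M**2) + M)/8 = -6 + ((M**2 + M*V) + M)/8 = -6 + (M + M**2 + M*V)/8 = -6 + (M/8 + M**2/8 + M*V/8) = -6 + M/8 + M**2/8 + M*V/8)
I + B(a, 1)*(-46) = -6 + (-6 + (1/8)*1 + (1/8)*1**2 + (1/8)*1*(-7))*(-46) = -6 + (-6 + 1/8 + (1/8)*1 - 7/8)*(-46) = -6 + (-6 + 1/8 + 1/8 - 7/8)*(-46) = -6 - 53/8*(-46) = -6 + 1219/4 = 1195/4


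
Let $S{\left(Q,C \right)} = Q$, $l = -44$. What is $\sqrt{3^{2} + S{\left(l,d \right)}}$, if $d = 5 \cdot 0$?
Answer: $i \sqrt{35} \approx 5.9161 i$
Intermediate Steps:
$d = 0$
$\sqrt{3^{2} + S{\left(l,d \right)}} = \sqrt{3^{2} - 44} = \sqrt{9 - 44} = \sqrt{-35} = i \sqrt{35}$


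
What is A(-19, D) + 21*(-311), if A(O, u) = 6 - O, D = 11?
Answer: -6506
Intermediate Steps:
A(-19, D) + 21*(-311) = (6 - 1*(-19)) + 21*(-311) = (6 + 19) - 6531 = 25 - 6531 = -6506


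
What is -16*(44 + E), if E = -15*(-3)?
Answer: -1424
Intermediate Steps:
E = 45
-16*(44 + E) = -16*(44 + 45) = -16*89 = -1424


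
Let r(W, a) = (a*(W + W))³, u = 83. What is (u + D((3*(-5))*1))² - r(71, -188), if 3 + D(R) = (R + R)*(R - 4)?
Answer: 19025610024036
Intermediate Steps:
r(W, a) = 8*W³*a³ (r(W, a) = (a*(2*W))³ = (2*W*a)³ = 8*W³*a³)
D(R) = -3 + 2*R*(-4 + R) (D(R) = -3 + (R + R)*(R - 4) = -3 + (2*R)*(-4 + R) = -3 + 2*R*(-4 + R))
(u + D((3*(-5))*1))² - r(71, -188) = (83 + (-3 - 8*3*(-5) + 2*((3*(-5))*1)²))² - 8*71³*(-188)³ = (83 + (-3 - (-120) + 2*(-15*1)²))² - 8*357911*(-6644672) = (83 + (-3 - 8*(-15) + 2*(-15)²))² - 1*(-19025609601536) = (83 + (-3 + 120 + 2*225))² + 19025609601536 = (83 + (-3 + 120 + 450))² + 19025609601536 = (83 + 567)² + 19025609601536 = 650² + 19025609601536 = 422500 + 19025609601536 = 19025610024036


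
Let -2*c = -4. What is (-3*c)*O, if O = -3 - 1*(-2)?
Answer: 6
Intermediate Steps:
c = 2 (c = -½*(-4) = 2)
O = -1 (O = -3 + 2 = -1)
(-3*c)*O = -3*2*(-1) = -6*(-1) = 6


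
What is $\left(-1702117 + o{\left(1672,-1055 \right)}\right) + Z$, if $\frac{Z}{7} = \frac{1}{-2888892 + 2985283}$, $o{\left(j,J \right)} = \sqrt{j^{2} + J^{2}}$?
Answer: $- \frac{164068759740}{96391} + \sqrt{3908609} \approx -1.7001 \cdot 10^{6}$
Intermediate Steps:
$o{\left(j,J \right)} = \sqrt{J^{2} + j^{2}}$
$Z = \frac{7}{96391}$ ($Z = \frac{7}{-2888892 + 2985283} = \frac{7}{96391} \approx 7.2621 \cdot 10^{-5}$)
$\left(-1702117 + o{\left(1672,-1055 \right)}\right) + Z = \left(-1702117 + \sqrt{\left(-1055\right)^{2} + 1672^{2}}\right) + \frac{7}{96391} = \left(-1702117 + \sqrt{1113025 + 2795584}\right) + \frac{7}{96391} = \left(-1702117 + \sqrt{3908609}\right) + \frac{7}{96391} = - \frac{164068759740}{96391} + \sqrt{3908609}$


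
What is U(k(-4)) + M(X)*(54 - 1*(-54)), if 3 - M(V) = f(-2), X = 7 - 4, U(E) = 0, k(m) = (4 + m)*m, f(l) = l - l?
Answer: 324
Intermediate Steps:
f(l) = 0
k(m) = m*(4 + m)
X = 3
M(V) = 3 (M(V) = 3 - 1*0 = 3 + 0 = 3)
U(k(-4)) + M(X)*(54 - 1*(-54)) = 0 + 3*(54 - 1*(-54)) = 0 + 3*(54 + 54) = 0 + 3*108 = 0 + 324 = 324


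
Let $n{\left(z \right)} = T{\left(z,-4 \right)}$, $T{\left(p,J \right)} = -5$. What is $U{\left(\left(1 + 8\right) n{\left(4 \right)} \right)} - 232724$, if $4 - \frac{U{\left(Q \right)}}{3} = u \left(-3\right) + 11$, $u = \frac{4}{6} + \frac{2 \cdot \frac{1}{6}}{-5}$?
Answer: $- \frac{1163698}{5} \approx -2.3274 \cdot 10^{5}$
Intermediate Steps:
$n{\left(z \right)} = -5$
$u = \frac{3}{5}$ ($u = 4 \cdot \frac{1}{6} + 2 \cdot \frac{1}{6} \left(- \frac{1}{5}\right) = \frac{2}{3} + \frac{1}{3} \left(- \frac{1}{5}\right) = \frac{2}{3} - \frac{1}{15} = \frac{3}{5} \approx 0.6$)
$U{\left(Q \right)} = - \frac{78}{5}$ ($U{\left(Q \right)} = 12 - 3 \left(\frac{3}{5} \left(-3\right) + 11\right) = 12 - 3 \left(- \frac{9}{5} + 11\right) = 12 - \frac{138}{5} = - \frac{78}{5}$)
$U{\left(\left(1 + 8\right) n{\left(4 \right)} \right)} - 232724 = - \frac{78}{5} - 232724 = - \frac{1163698}{5}$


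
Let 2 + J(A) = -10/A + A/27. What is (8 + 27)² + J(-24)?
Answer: 44011/36 ≈ 1222.5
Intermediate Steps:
J(A) = -2 - 10/A + A/27 (J(A) = -2 + (-10/A + A/27) = -2 - 10/A + A/27)
(8 + 27)² + J(-24) = (8 + 27)² + (-2 - 10/(-24) + (1/27)*(-24)) = 35² + (-2 - 10*(-1/24) - 8/9) = 1225 + (-2 + 5/12 - 8/9) = 1225 - 89/36 = 44011/36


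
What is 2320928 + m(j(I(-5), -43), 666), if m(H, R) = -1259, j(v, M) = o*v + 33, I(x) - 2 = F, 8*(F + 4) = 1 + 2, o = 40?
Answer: 2319669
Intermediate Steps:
F = -29/8 (F = -4 + (1 + 2)/8 = -4 + (1/8)*3 = -4 + 3/8 = -29/8 ≈ -3.6250)
I(x) = -13/8 (I(x) = 2 - 29/8 = -13/8)
j(v, M) = 33 + 40*v (j(v, M) = 40*v + 33 = 33 + 40*v)
2320928 + m(j(I(-5), -43), 666) = 2320928 - 1259 = 2319669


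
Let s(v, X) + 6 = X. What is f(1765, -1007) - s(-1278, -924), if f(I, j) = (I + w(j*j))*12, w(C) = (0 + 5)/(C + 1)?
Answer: 2242064556/101405 ≈ 22110.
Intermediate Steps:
s(v, X) = -6 + X
w(C) = 5/(1 + C)
f(I, j) = 12*I + 60/(1 + j**2) (f(I, j) = (I + 5/(1 + j*j))*12 = (I + 5/(1 + j**2))*12 = 12*I + 60/(1 + j**2))
f(1765, -1007) - s(-1278, -924) = 12*(5 + 1765*(1 + (-1007)**2))/(1 + (-1007)**2) - (-6 - 924) = 12*(5 + 1765*(1 + 1014049))/(1 + 1014049) - 1*(-930) = 12*(5 + 1765*1014050)/1014050 + 930 = 12*(1/1014050)*(5 + 1789798250) + 930 = 12*(1/1014050)*1789798255 + 930 = 2147757906/101405 + 930 = 2242064556/101405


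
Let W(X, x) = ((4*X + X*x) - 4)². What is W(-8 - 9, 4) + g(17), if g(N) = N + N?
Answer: 19634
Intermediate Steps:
g(N) = 2*N
W(X, x) = (-4 + 4*X + X*x)²
W(-8 - 9, 4) + g(17) = (-4 + 4*(-8 - 9) + (-8 - 9)*4)² + 2*17 = (-4 + 4*(-17) - 17*4)² + 34 = (-4 - 68 - 68)² + 34 = (-140)² + 34 = 19600 + 34 = 19634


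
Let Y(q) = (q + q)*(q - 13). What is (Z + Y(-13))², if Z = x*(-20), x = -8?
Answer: 698896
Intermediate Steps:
Z = 160 (Z = -8*(-20) = 160)
Y(q) = 2*q*(-13 + q) (Y(q) = (2*q)*(-13 + q) = 2*q*(-13 + q))
(Z + Y(-13))² = (160 + 2*(-13)*(-13 - 13))² = (160 + 2*(-13)*(-26))² = (160 + 676)² = 836² = 698896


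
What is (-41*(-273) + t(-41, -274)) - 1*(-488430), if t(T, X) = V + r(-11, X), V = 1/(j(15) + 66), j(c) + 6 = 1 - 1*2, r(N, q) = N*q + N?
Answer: 29654935/59 ≈ 5.0263e+5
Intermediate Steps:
r(N, q) = N + N*q
j(c) = -7 (j(c) = -6 + (1 - 1*2) = -6 + (1 - 2) = -6 - 1 = -7)
V = 1/59 (V = 1/(-7 + 66) = 1/59 ≈ 0.016949)
t(T, X) = -648/59 - 11*X (t(T, X) = 1/59 - 11*(1 + X) = 1/59 + (-11 - 11*X) = -648/59 - 11*X)
(-41*(-273) + t(-41, -274)) - 1*(-488430) = (-41*(-273) + (-648/59 - 11*(-274))) - 1*(-488430) = (11193 + (-648/59 + 3014)) + 488430 = (11193 + 177178/59) + 488430 = 837565/59 + 488430 = 29654935/59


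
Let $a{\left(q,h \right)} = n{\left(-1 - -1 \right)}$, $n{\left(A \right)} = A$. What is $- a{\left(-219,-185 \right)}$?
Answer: $0$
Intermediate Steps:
$a{\left(q,h \right)} = 0$ ($a{\left(q,h \right)} = -1 - -1 = -1 + 1 = 0$)
$- a{\left(-219,-185 \right)} = \left(-1\right) 0 = 0$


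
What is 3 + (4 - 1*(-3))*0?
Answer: 3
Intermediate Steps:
3 + (4 - 1*(-3))*0 = 3 + (4 + 3)*0 = 3 + 7*0 = 3 + 0 = 3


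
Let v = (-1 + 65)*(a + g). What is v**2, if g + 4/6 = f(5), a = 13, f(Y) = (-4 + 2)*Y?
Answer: 200704/9 ≈ 22300.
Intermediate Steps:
f(Y) = -2*Y
g = -32/3 (g = -2/3 - 2*5 = -2/3 - 10 = -32/3 ≈ -10.667)
v = 448/3 (v = (-1 + 65)*(13 - 32/3) = 64*(7/3) = 448/3 ≈ 149.33)
v**2 = (448/3)**2 = 200704/9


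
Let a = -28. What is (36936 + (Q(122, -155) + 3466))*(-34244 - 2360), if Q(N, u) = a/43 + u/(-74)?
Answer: -2352973880614/1591 ≈ -1.4789e+9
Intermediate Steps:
Q(N, u) = -28/43 - u/74 (Q(N, u) = -28/43 + u/(-74) = -28*1/43 + u*(-1/74) = -28/43 - u/74)
(36936 + (Q(122, -155) + 3466))*(-34244 - 2360) = (36936 + ((-28/43 - 1/74*(-155)) + 3466))*(-34244 - 2360) = (36936 + ((-28/43 + 155/74) + 3466))*(-36604) = (36936 + (4593/3182 + 3466))*(-36604) = (36936 + 11033405/3182)*(-36604) = (128563757/3182)*(-36604) = -2352973880614/1591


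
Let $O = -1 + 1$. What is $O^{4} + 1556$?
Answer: $1556$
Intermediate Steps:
$O = 0$
$O^{4} + 1556 = 0^{4} + 1556 = 0 + 1556 = 1556$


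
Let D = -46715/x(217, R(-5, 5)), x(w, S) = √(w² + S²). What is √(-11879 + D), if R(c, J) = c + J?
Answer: I*√569507386/217 ≈ 109.97*I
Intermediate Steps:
R(c, J) = J + c
x(w, S) = √(S² + w²)
D = -46715/217 (D = -46715/√((5 - 5)² + 217²) = -46715/√(0² + 47089) = -46715/√(0 + 47089) = -46715/(√47089) = -46715/217 ≈ -215.28)
√(-11879 + D) = √(-11879 - 46715/217) = √(-2624458/217) = I*√569507386/217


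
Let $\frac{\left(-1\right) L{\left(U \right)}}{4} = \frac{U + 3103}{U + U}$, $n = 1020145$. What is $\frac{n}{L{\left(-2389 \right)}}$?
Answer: $\frac{348160915}{204} \approx 1.7067 \cdot 10^{6}$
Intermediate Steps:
$L{\left(U \right)} = - \frac{2 \left(3103 + U\right)}{U}$ ($L{\left(U \right)} = - 4 \frac{U + 3103}{U + U} = - 4 \frac{3103 + U}{2 U} = - \frac{2 \left(3103 + U\right)}{U}$)
$\frac{n}{L{\left(-2389 \right)}} = \frac{1020145}{-2 - \frac{6206}{-2389}} = \frac{1020145}{-2 - - \frac{6206}{2389}} = \frac{1020145}{-2 + \frac{6206}{2389}} = \frac{1020145}{\frac{1428}{2389}} = 1020145 \cdot \frac{2389}{1428} = \frac{348160915}{204}$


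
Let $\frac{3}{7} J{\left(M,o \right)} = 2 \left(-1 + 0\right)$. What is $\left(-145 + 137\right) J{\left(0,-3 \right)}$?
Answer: $\frac{112}{3} \approx 37.333$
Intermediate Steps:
$J{\left(M,o \right)} = - \frac{14}{3}$ ($J{\left(M,o \right)} = \frac{7 \cdot 2 \left(-1 + 0\right)}{3} = \frac{7 \cdot 2 \left(-1\right)}{3} = \frac{7}{3} \left(-2\right) = - \frac{14}{3}$)
$\left(-145 + 137\right) J{\left(0,-3 \right)} = \left(-145 + 137\right) \left(- \frac{14}{3}\right) = \left(-8\right) \left(- \frac{14}{3}\right) = \frac{112}{3}$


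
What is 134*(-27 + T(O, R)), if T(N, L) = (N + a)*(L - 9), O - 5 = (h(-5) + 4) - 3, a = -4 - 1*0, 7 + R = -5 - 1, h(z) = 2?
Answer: -15410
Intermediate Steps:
R = -13 (R = -7 + (-5 - 1) = -7 - 6 = -13)
a = -4 (a = -4 + 0 = -4)
O = 8 (O = 5 + ((2 + 4) - 3) = 5 + (6 - 3) = 5 + 3 = 8)
T(N, L) = (-9 + L)*(-4 + N) (T(N, L) = (N - 4)*(L - 9) = (-4 + N)*(-9 + L) = (-9 + L)*(-4 + N))
134*(-27 + T(O, R)) = 134*(-27 + (36 - 9*8 - 4*(-13) - 13*8)) = 134*(-27 + (36 - 72 + 52 - 104)) = 134*(-27 - 88) = 134*(-115) = -15410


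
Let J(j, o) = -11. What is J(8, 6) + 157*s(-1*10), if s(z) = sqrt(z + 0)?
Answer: -11 + 157*I*sqrt(10) ≈ -11.0 + 496.48*I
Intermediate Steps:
s(z) = sqrt(z)
J(8, 6) + 157*s(-1*10) = -11 + 157*sqrt(-1*10) = -11 + 157*sqrt(-10) = -11 + 157*(I*sqrt(10)) = -11 + 157*I*sqrt(10)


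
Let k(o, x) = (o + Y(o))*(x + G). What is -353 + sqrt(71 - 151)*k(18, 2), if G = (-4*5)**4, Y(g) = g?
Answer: -353 + 23040288*I*sqrt(5) ≈ -353.0 + 5.152e+7*I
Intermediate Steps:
G = 160000 (G = (-20)**4 = 160000)
k(o, x) = 2*o*(160000 + x) (k(o, x) = (o + o)*(x + 160000) = (2*o)*(160000 + x) = 2*o*(160000 + x))
-353 + sqrt(71 - 151)*k(18, 2) = -353 + sqrt(71 - 151)*(2*18*(160000 + 2)) = -353 + sqrt(-80)*(2*18*160002) = -353 + (4*I*sqrt(5))*5760072 = -353 + 23040288*I*sqrt(5)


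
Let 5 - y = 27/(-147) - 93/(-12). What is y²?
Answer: 253009/38416 ≈ 6.5860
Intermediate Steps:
y = -503/196 (y = 5 - (27/(-147) - 93/(-12)) = 5 - (27*(-1/147) - 93*(-1/12)) = 5 - (-9/49 + 31/4) = 5 - 1*1483/196 = 5 - 1483/196 = -503/196 ≈ -2.5663)
y² = (-503/196)² = 253009/38416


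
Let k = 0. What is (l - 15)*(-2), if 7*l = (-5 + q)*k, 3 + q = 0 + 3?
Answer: 30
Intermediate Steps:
q = 0 (q = -3 + (0 + 3) = -3 + 3 = 0)
l = 0 (l = ((-5 + 0)*0)/7 = (-5*0)/7 = (⅐)*0 = 0)
(l - 15)*(-2) = (0 - 15)*(-2) = -15*(-2) = 30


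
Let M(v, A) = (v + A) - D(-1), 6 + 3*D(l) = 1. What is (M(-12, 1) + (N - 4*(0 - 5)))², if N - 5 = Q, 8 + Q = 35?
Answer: 16384/9 ≈ 1820.4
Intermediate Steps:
Q = 27 (Q = -8 + 35 = 27)
N = 32 (N = 5 + 27 = 32)
D(l) = -5/3 (D(l) = -2 + (⅓)*1 = -2 + ⅓ = -5/3)
M(v, A) = 5/3 + A + v (M(v, A) = (v + A) - 1*(-5/3) = (A + v) + 5/3 = 5/3 + A + v)
(M(-12, 1) + (N - 4*(0 - 5)))² = ((5/3 + 1 - 12) + (32 - 4*(0 - 5)))² = (-28/3 + (32 - 4*(-5)))² = (-28/3 + (32 + 20))² = (-28/3 + 52)² = (128/3)² = 16384/9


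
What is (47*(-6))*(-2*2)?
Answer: 1128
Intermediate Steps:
(47*(-6))*(-2*2) = -282*(-4) = 1128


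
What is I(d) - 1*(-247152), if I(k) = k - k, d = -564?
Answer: 247152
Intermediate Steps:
I(k) = 0
I(d) - 1*(-247152) = 0 - 1*(-247152) = 0 + 247152 = 247152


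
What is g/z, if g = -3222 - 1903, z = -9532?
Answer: 5125/9532 ≈ 0.53766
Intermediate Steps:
g = -5125
g/z = -5125/(-9532) = -5125*(-1/9532) = 5125/9532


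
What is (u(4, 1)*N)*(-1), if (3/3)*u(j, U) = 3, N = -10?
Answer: 30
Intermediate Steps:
u(j, U) = 3
(u(4, 1)*N)*(-1) = (3*(-10))*(-1) = -30*(-1) = 30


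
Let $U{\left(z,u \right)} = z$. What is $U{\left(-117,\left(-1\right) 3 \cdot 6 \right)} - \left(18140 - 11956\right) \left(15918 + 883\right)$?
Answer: $-103897501$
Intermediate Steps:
$U{\left(-117,\left(-1\right) 3 \cdot 6 \right)} - \left(18140 - 11956\right) \left(15918 + 883\right) = -117 - \left(18140 - 11956\right) \left(15918 + 883\right) = -117 - 6184 \cdot 16801 = -117 - 103897384 = -103897501$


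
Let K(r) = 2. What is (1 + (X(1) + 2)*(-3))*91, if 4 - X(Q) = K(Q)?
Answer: -1001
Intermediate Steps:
X(Q) = 2 (X(Q) = 4 - 1*2 = 4 - 2 = 2)
(1 + (X(1) + 2)*(-3))*91 = (1 + (2 + 2)*(-3))*91 = (1 + 4*(-3))*91 = (1 - 12)*91 = -11*91 = -1001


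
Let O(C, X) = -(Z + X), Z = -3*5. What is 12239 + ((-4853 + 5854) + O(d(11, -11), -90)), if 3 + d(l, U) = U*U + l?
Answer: 13345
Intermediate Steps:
Z = -15
d(l, U) = -3 + l + U**2 (d(l, U) = -3 + (U*U + l) = -3 + (U**2 + l) = -3 + (l + U**2) = -3 + l + U**2)
O(C, X) = 15 - X (O(C, X) = -(-15 + X) = 15 - X)
12239 + ((-4853 + 5854) + O(d(11, -11), -90)) = 12239 + ((-4853 + 5854) + (15 - 1*(-90))) = 12239 + (1001 + (15 + 90)) = 12239 + (1001 + 105) = 12239 + 1106 = 13345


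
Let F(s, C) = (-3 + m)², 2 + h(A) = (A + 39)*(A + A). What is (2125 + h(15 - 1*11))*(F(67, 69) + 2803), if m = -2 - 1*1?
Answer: 7003813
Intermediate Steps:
m = -3 (m = -2 - 1 = -3)
h(A) = -2 + 2*A*(39 + A) (h(A) = -2 + (A + 39)*(A + A) = -2 + (39 + A)*(2*A) = -2 + 2*A*(39 + A))
F(s, C) = 36 (F(s, C) = (-3 - 3)² = (-6)² = 36)
(2125 + h(15 - 1*11))*(F(67, 69) + 2803) = (2125 + (-2 + 2*(15 - 1*11)² + 78*(15 - 1*11)))*(36 + 2803) = (2125 + (-2 + 2*(15 - 11)² + 78*(15 - 11)))*2839 = (2125 + (-2 + 2*4² + 78*4))*2839 = (2125 + (-2 + 2*16 + 312))*2839 = (2125 + (-2 + 32 + 312))*2839 = (2125 + 342)*2839 = 2467*2839 = 7003813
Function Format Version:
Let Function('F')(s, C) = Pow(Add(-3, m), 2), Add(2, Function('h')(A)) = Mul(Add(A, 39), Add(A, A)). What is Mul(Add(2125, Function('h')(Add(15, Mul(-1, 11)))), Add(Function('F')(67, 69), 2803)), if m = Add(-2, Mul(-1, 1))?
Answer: 7003813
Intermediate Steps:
m = -3 (m = Add(-2, -1) = -3)
Function('h')(A) = Add(-2, Mul(2, A, Add(39, A))) (Function('h')(A) = Add(-2, Mul(Add(A, 39), Add(A, A))) = Add(-2, Mul(Add(39, A), Mul(2, A))) = Add(-2, Mul(2, A, Add(39, A))))
Function('F')(s, C) = 36 (Function('F')(s, C) = Pow(Add(-3, -3), 2) = Pow(-6, 2) = 36)
Mul(Add(2125, Function('h')(Add(15, Mul(-1, 11)))), Add(Function('F')(67, 69), 2803)) = Mul(Add(2125, Add(-2, Mul(2, Pow(Add(15, Mul(-1, 11)), 2)), Mul(78, Add(15, Mul(-1, 11))))), Add(36, 2803)) = Mul(Add(2125, Add(-2, Mul(2, Pow(Add(15, -11), 2)), Mul(78, Add(15, -11)))), 2839) = Mul(Add(2125, Add(-2, Mul(2, Pow(4, 2)), Mul(78, 4))), 2839) = Mul(Add(2125, Add(-2, Mul(2, 16), 312)), 2839) = Mul(Add(2125, Add(-2, 32, 312)), 2839) = Mul(Add(2125, 342), 2839) = Mul(2467, 2839) = 7003813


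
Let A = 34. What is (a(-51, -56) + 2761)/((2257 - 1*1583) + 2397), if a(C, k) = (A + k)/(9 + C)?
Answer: 57992/64491 ≈ 0.89923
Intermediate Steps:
a(C, k) = (34 + k)/(9 + C)
(a(-51, -56) + 2761)/((2257 - 1*1583) + 2397) = ((34 - 56)/(9 - 51) + 2761)/((2257 - 1*1583) + 2397) = (-22/(-42) + 2761)/((2257 - 1583) + 2397) = (-1/42*(-22) + 2761)/(674 + 2397) = (11/21 + 2761)/3071 = (57992/21)*(1/3071) = 57992/64491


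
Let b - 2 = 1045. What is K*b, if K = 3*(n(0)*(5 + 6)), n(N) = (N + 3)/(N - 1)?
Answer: -103653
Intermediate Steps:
b = 1047 (b = 2 + 1045 = 1047)
n(N) = (3 + N)/(-1 + N)
K = -99 (K = 3*(((3 + 0)/(-1 + 0))*(5 + 6)) = 3*((3/(-1))*11) = 3*(-1*3*11) = 3*(-3*11) = 3*(-33) = -99)
K*b = -99*1047 = -103653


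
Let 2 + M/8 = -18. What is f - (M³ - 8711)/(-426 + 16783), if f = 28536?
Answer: 470868063/16357 ≈ 28787.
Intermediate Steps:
M = -160 (M = -16 + 8*(-18) = -16 - 144 = -160)
f - (M³ - 8711)/(-426 + 16783) = 28536 - ((-160)³ - 8711)/(-426 + 16783) = 28536 - (-4096000 - 8711)/16357 = 28536 - (-4104711)/16357 = 28536 - 1*(-4104711/16357) = 28536 + 4104711/16357 = 470868063/16357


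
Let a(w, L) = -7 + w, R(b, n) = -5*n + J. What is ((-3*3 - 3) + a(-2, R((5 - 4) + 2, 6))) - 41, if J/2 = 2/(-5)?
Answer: -62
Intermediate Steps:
J = -⅘ (J = 2*(2/(-5)) = 2*(2*(-⅕)) = 2*(-⅖) = -⅘ ≈ -0.80000)
R(b, n) = -⅘ - 5*n (R(b, n) = -5*n - ⅘ = -⅘ - 5*n)
((-3*3 - 3) + a(-2, R((5 - 4) + 2, 6))) - 41 = ((-3*3 - 3) + (-7 - 2)) - 41 = ((-9 - 3) - 9) - 41 = (-12 - 9) - 41 = -21 - 41 = -62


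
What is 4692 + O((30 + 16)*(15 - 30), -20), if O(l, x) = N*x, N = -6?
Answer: 4812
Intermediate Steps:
O(l, x) = -6*x
4692 + O((30 + 16)*(15 - 30), -20) = 4692 - 6*(-20) = 4692 + 120 = 4812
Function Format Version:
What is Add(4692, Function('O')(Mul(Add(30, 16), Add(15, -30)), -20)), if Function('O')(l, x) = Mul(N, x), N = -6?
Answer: 4812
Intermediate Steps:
Function('O')(l, x) = Mul(-6, x)
Add(4692, Function('O')(Mul(Add(30, 16), Add(15, -30)), -20)) = Add(4692, Mul(-6, -20)) = Add(4692, 120) = 4812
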